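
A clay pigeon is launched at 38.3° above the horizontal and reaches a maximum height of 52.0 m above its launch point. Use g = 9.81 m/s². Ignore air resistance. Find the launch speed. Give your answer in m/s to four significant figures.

51.54 m/s

At the peak v_y = 0, so v_y0 = √(2gH) = √(2 × 9.81 × 52.0) = 31.94 m/s.
v_y0 = v₀ sin θ ⇒ v₀ = 31.94 / sin 38.3° = 51.54 m/s.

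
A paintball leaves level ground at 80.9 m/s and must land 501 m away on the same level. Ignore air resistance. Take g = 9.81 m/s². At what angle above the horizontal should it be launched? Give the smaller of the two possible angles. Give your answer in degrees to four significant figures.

Level-ground range R = v₀² sin(2θ)/g ⇒ sin(2θ) = gR/v₀² = 9.81 × 501 / 80.9² = 0.7509.
2θ = 48.67° or 180° − 48.67° = 131.3°, so θ = 24.34° or 65.66°.
The smaller angle is 24.34°.

24.34°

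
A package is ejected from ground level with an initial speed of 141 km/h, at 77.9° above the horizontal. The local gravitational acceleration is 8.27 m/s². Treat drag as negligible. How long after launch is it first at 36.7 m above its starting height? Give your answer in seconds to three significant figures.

1.09 s

Convert: 141 km/h = 141/3.6 = 39.17 m/s.
Resolve: vₓ = 39.17 cos 77.9° = 8.210 m/s and v_y0 = 39.17 sin 77.9° = 38.30 m/s.
Height y(t) = 38.30 t − 4.135 t² = 36.7 gives 4.135 t² − 38.30 t + 36.7 = 0.
t = [38.30 ± √(38.30² − 2·8.27·36.7)] / 8.27 = (38.30 ± 29.32) / 8.27, so t = 1.086 s or t = 8.176 s.
The first (ascending) time is 1.086 s.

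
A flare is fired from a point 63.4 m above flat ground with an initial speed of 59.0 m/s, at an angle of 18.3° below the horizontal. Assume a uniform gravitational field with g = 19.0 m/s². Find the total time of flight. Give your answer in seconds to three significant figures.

1.79 s

Components: vₓ = 59.00 cos 18.3° = 56.02 m/s, v_y0 = −18.53 m/s (downward).
The projectile lands when y = 63.4 + (−18.53) t − ½·19.0·t² = 0. Positive root: t = (−18.53 + √(18.53² + 2·19.0·63.4)) / 19.0 = (−18.53 + 52.46) / 19.0 = 1.786 s.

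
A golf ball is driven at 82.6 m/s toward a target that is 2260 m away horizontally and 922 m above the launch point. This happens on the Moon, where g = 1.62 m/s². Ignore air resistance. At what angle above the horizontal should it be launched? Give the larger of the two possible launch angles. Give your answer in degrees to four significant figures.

70.60°

Trajectory: y = x tanθ − g x² (1 + tan²θ)/(2v₀²). With x = 2260, y = 922, v₀ = 82.6, g = 1.62:
606.4 tan²θ − 2260 tanθ + (1528) = 0.
tanθ = [2260 ± √(2260² − 4 × 606.4 × (1528))] / (2 × 606.4) = (2260 ± 1183) / 1213, giving tanθ = 0.8877 or 2.839.
θ = 41.60° or 70.60°; the larger is 70.60°.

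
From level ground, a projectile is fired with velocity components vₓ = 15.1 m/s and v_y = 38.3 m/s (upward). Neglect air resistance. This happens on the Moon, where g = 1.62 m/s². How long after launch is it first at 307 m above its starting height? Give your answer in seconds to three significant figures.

Height y(t) = 38.30 t − 0.8100 t² = 307 gives 0.8100 t² − 38.30 t + 307 = 0.
t = [38.30 ± √(38.30² − 2·1.62·307)] / 1.62 = (38.30 ± 21.73) / 1.62, so t = 10.23 s or t = 37.06 s.
The first (ascending) time is 10.23 s.

10.2 s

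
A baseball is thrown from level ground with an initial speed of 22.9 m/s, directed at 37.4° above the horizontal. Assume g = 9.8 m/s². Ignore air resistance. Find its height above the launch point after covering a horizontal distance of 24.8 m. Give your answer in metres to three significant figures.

9.85 m

vₓ = 22.90 cos 37.4° = 18.19 m/s; v_y0 = 22.90 sin 37.4° = 13.91 m/s.
At x = 24.8 m, t = x/vₓ = 24.8/18.19 = 1.363 s.
Height: y = v_y0 t − ½ g t² = 13.91 × 1.363 − 4.900 × 1.363² = 18.96 − 9.106 = 9.855 m.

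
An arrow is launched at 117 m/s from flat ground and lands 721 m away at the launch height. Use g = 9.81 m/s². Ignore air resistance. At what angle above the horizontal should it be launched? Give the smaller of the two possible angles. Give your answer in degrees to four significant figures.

15.56°

From R = (v₀²/g) sin 2θ: sin 2θ = 9.81 × 721 / 13689 = 0.5167.
2θ = 31.11° or 180° − 31.11° = 148.9°, so θ = 15.56° or 74.44°.
The smaller angle is 15.56°.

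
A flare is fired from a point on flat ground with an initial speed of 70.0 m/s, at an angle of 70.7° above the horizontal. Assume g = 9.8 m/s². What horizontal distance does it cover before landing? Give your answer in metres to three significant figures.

312 m

Resolve: vₓ = 70.00 cos 70.7° = 23.14 m/s and v_y0 = 70.00 sin 70.7° = 66.07 m/s.
Flight time T = 2 v_y0 / g = 13.48 s.
Range: R = vₓ T = 23.14 × 13.48 = 311.9 m.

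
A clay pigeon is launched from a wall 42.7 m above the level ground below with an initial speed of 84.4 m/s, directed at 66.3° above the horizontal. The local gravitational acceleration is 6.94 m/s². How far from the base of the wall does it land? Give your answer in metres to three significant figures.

Components: vₓ = 84.40 cos 66.3° = 33.92 m/s, v_y0 = 84.40 sin 66.3° = 77.28 m/s.
With up positive and y = 0 at the ground: y(t) = 42.7 + (77.28) t − 3.470 t². Setting y = 0 and taking the positive root: t = [77.28 + √(77.28² + 2·6.94·42.7)] / 6.94 = (77.28 + 81.03) / 6.94 = 22.81 s.
Horizontal distance: R = vₓ t = 33.92 × 22.81 = 773.8 m.

774 m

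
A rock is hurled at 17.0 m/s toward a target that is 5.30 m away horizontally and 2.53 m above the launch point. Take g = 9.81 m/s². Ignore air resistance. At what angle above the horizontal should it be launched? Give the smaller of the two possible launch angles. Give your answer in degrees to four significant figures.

Trajectory: y = x tanθ − g x² (1 + tan²θ)/(2v₀²). With x = 5.30, y = 2.53, v₀ = 17.0, g = 9.81:
0.4768 tan²θ − 5.30 tanθ + (3.007) = 0.
tanθ = [5.30 ± √(5.30² − 4 × 0.4768 × (3.007))] / (2 × 0.4768) = (5.30 ± 4.728) / 0.9535, giving tanθ = 0.5997 or 10.52.
θ = 30.95° or 84.57°; the smaller is 30.95°.

30.95°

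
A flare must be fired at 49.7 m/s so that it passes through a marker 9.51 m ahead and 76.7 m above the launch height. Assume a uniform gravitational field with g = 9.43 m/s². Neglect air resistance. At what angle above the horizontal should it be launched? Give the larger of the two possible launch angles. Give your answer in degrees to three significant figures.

88.7°

Trajectory: y = x tanθ − g x² (1 + tan²θ)/(2v₀²). With x = 9.51, y = 76.7, v₀ = 49.7, g = 9.43:
0.1726 tan²θ − 9.51 tanθ + (76.87) = 0.
tanθ = [9.51 ± √(9.51² − 4 × 0.1726 × (76.87))] / (2 × 0.1726) = (9.51 ± 6.112) / 0.3453, giving tanθ = 9.842 or 45.25.
θ = 84.20° or 88.73°; the larger is 88.73°.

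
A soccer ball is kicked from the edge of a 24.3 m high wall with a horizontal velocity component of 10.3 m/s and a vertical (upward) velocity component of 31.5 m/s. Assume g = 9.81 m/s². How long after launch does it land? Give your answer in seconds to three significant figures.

The projectile lands when y = 24.3 + (31.50) t − ½·9.81·t² = 0. Positive root: t = (31.50 + √(31.50² + 2·9.81·24.3)) / 9.81 = (31.50 + 38.33) / 9.81 = 7.118 s.

7.12 s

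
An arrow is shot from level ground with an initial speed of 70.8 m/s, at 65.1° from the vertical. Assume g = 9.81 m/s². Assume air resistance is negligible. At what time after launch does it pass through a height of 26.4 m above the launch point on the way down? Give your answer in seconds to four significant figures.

5.001 s

vₓ = 70.80 sin 65.1° = 64.22 m/s; v_y0 = 70.80 cos 65.1° = 29.81 m/s.
Set y = v_y0 t − ½ g t² = 26.4: 4.905 t² − 29.81 t + 26.4 = 0.
Quadratic formula: t = (29.81 ± √370.63) / 9.81 = (29.81 ± 19.25) / 9.81 → t = 1.076 s or 5.001 s.
The descending-branch root is 5.001 s.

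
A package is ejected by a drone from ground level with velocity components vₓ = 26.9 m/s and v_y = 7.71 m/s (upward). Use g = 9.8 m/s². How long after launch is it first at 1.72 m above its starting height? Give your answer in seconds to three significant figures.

Height y(t) = 7.710 t − 4.900 t² = 1.72 gives 4.900 t² − 7.710 t + 1.72 = 0.
Quadratic formula: t = (7.710 ± √25.732) / 9.80 = (7.710 ± 5.073) / 9.80 → t = 0.2691 s or 1.304 s.
The first (ascending) time is 0.2691 s.

0.269 s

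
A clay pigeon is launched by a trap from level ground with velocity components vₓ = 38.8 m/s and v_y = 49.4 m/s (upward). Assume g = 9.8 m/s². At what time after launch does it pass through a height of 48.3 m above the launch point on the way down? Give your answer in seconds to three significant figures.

Height y(t) = 49.40 t − 4.900 t² = 48.3 gives 4.900 t² − 49.40 t + 48.3 = 0.
Quadratic formula: t = (49.40 ± √1493.7) / 9.80 = (49.40 ± 38.65) / 9.80 → t = 1.097 s or 8.985 s.
The descending-branch root is 8.985 s.

8.98 s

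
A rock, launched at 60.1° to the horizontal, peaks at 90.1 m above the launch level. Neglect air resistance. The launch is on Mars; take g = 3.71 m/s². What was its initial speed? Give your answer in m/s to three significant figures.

At the peak v_y = 0, so v_y0 = √(2gH) = √(2 × 3.71 × 90.1) = 25.86 m/s.
v_y0 = v₀ sin θ ⇒ v₀ = 25.86 / sin 60.1° = 29.83 m/s.

29.8 m/s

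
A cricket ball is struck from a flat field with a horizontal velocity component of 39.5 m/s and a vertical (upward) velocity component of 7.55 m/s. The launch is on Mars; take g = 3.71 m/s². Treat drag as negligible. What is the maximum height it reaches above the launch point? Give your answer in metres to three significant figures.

Maximum height: H = v_y0² / (2g) = 7.550² / (2 × 3.71) = 7.682 m.

7.68 m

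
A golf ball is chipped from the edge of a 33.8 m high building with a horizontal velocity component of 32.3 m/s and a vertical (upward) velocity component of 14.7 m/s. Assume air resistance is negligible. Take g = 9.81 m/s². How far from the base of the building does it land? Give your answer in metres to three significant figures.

With up positive and y = 0 at the ground: y(t) = 33.8 + (14.70) t − 4.905 t². Setting y = 0 and taking the positive root: t = [14.70 + √(14.70² + 2·9.81·33.8)] / 9.81 = (14.70 + 29.65) / 9.81 = 4.521 s.
Horizontal distance: R = vₓ t = 32.30 × 4.521 = 146.0 m.

146 m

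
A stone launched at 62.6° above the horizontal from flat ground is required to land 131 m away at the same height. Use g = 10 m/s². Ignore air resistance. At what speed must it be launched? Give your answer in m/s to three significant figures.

40.0 m/s

On level ground R = v₀² sin 2θ / g ⇒ v₀ = √(gR / sin 2θ).
v₀ = √(10.0 × 131 / sin 125.2°) = √(1310 / 0.8171) = √1603.1 = 40.04 m/s.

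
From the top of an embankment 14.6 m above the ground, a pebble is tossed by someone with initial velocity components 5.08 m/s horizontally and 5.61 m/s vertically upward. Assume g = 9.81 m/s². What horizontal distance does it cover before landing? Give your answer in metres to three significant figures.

Vertical motion (up positive, ground at y = 0): 4.905 t² − (5.610) t − 14.6 = 0, so t = (5.610 + √(5.610² + 2·9.81·14.6)) / 9.81 = (5.610 + 17.83) / 9.81 = 2.389 s.
Horizontal distance: R = vₓ t = 5.080 × 2.389 = 12.14 m.

12.1 m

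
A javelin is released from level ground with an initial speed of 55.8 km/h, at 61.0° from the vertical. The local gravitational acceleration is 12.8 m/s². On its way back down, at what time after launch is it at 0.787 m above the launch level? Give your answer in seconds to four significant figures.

1.058 s

Convert: 55.8 km/h = 55.8/3.6 = 15.50 m/s.
Components: vₓ = 15.50 sin 61.0° = 13.56 m/s, v_y0 = 15.50 cos 61.0° = 7.515 m/s.
Height y(t) = 7.515 t − 6.400 t² = 0.787 gives 6.400 t² − 7.515 t + 0.787 = 0.
t = [7.515 ± √(7.515² − 2·12.8·0.787)] / 12.8 = (7.515 ± 6.027) / 12.8, so t = 0.1162 s or t = 1.058 s.
The descending-branch root is 1.058 s.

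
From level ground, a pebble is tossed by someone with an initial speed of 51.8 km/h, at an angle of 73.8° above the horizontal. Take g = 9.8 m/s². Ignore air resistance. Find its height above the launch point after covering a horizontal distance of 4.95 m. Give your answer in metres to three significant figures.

Convert: 51.8 km/h = 51.8/3.6 = 14.39 m/s.
vₓ = 14.39 cos 73.8° = 4.014 m/s; v_y0 = 14.39 sin 73.8° = 13.82 m/s.
x = vₓ t ⇒ t = 4.95/4.014 = 1.233 s.
Height: y = v_y0 t − ½ g t² = 13.82 × 1.233 − 4.900 × 1.233² = 17.04 − 7.450 = 9.588 m.

9.59 m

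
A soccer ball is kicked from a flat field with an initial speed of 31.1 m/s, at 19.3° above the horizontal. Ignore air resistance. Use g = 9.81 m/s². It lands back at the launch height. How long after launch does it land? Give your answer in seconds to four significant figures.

Horizontal component vₓ = 31.10 cos 19.3° = 29.35 m/s; vertical v_y0 = 31.10 sin 19.3° = 10.28 m/s.
Time of flight on level ground: T = 2 v_y0 / g = 2 × 10.28 / 9.81 = 2.096 s.

2.096 s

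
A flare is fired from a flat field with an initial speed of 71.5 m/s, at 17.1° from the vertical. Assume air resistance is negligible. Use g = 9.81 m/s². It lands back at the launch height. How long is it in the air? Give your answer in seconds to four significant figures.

13.93 s

Resolve: vₓ = 71.50 sin 17.1° = 21.02 m/s and v_y0 = 71.50 cos 17.1° = 68.34 m/s.
Landing at launch height ⇒ T = 2 v_y0 / g = 2 × 68.34 / 9.81 = 13.93 s.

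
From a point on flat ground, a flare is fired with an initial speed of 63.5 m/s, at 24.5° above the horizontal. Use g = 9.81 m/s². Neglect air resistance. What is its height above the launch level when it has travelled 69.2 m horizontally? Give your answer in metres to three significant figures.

24.5 m

Resolve: vₓ = 63.50 cos 24.5° = 57.78 m/s and v_y0 = 63.50 sin 24.5° = 26.33 m/s.
Time to reach x = 69.2 m: t = x/vₓ = 69.2/57.78 = 1.198 s.
Height: y = v_y0 t − ½ g t² = 26.33 × 1.198 − 4.905 × 1.198² = 31.54 − 7.035 = 24.50 m.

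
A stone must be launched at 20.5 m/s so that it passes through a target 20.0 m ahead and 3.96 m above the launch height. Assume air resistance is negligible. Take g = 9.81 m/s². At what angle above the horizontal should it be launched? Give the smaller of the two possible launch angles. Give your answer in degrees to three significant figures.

Trajectory: y = x tanθ − g x² (1 + tan²θ)/(2v₀²). With x = 20.0, y = 3.96, v₀ = 20.5, g = 9.81:
4.669 tan²θ − 20.0 tanθ + (8.629) = 0.
tanθ = [20.0 ± √(20.0² − 4 × 4.669 × (8.629))] / (2 × 4.669) = (20.0 ± 15.46) / 9.337, giving tanθ = 0.4867 or 3.797.
θ = 25.95° or 75.25°; the smaller is 25.95°.

26.0°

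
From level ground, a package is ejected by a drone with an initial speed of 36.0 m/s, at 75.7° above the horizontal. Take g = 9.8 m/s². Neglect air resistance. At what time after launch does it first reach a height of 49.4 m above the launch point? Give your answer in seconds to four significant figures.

1.950 s

Components: vₓ = 36.00 cos 75.7° = 8.892 m/s, v_y0 = 36.00 sin 75.7° = 34.88 m/s.
Require v_y0 t − ½ g t² = 49.4, i.e. 4.900 t² − 34.88 t + 49.4 = 0.
Quadratic formula: t = (34.88 ± √248.69) / 9.80 = (34.88 ± 15.77) / 9.80 → t = 1.950 s or 5.169 s.
The first (ascending) time is 1.950 s.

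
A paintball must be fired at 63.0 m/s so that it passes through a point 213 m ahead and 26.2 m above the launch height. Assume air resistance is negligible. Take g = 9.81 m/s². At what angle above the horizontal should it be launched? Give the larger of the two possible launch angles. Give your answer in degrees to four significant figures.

73.44°

Trajectory: y = x tanθ − g x² (1 + tan²θ)/(2v₀²). With x = 213, y = 26.2, v₀ = 63.0, g = 9.81:
56.07 tan²θ − 213 tanθ + (82.27) = 0.
tanθ = [213 ± √(213² − 4 × 56.07 × (82.27))] / (2 × 56.07) = (213 ± 164.1) / 112.1, giving tanθ = 0.4364 or 3.363.
θ = 23.57° or 73.44°; the larger is 73.44°.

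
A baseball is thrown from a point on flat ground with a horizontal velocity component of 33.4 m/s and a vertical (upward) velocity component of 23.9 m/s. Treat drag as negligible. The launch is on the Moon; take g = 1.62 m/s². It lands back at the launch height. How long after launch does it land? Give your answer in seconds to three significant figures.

It returns to y = 0 when t = 2 v_y0 / g = 2(23.90)/1.62 = 29.51 s.

29.5 s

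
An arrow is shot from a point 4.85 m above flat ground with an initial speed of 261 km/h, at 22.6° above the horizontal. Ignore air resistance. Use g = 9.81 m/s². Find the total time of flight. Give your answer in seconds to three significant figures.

Convert: 261 km/h = 261/3.6 = 72.50 m/s.
Horizontal component vₓ = 72.50 cos 22.6° = 66.93 m/s; vertical v_y0 = 72.50 sin 22.6° = 27.86 m/s.
The projectile lands when y = 4.85 + (27.86) t − ½·9.81·t² = 0. Positive root: t = (27.86 + √(27.86² + 2·9.81·4.85)) / 9.81 = (27.86 + 29.52) / 9.81 = 5.849 s.

5.85 s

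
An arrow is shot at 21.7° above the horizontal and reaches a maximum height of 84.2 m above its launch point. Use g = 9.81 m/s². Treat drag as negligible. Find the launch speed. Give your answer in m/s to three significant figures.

At the peak v_y = 0, so v_y0 = √(2gH) = √(2 × 9.81 × 84.2) = 40.64 m/s.
v_y0 = v₀ sin θ ⇒ v₀ = 40.64 / sin 21.7° = 109.9 m/s.

110 m/s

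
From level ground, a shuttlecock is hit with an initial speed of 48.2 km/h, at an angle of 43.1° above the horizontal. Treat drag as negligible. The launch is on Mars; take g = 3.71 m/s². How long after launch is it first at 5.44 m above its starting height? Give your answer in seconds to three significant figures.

Convert: 48.2 km/h = 48.2/3.6 = 13.39 m/s.
Horizontal component vₓ = 13.39 cos 43.1° = 9.776 m/s; vertical v_y0 = 13.39 sin 43.1° = 9.148 m/s.
Require v_y0 t − ½ g t² = 5.44, i.e. 1.855 t² − 9.148 t + 5.44 = 0.
Quadratic formula: t = (9.148 ± √43.326) / 3.71 = (9.148 ± 6.582) / 3.71 → t = 0.6916 s or 4.240 s.
The first (ascending) time is 0.6916 s.

0.692 s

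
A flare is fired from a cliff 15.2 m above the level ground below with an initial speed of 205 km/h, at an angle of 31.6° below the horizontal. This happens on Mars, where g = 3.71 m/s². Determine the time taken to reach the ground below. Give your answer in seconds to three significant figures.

Convert: 205 km/h = 205/3.6 = 56.94 m/s.
Components: vₓ = 56.94 cos 31.6° = 48.50 m/s, v_y0 = −29.84 m/s (downward).
Vertical motion (up positive, ground at y = 0): 1.855 t² − (−29.84) t − 15.2 = 0, so t = (−29.84 + √(29.84² + 2·3.71·15.2)) / 3.71 = (−29.84 + 31.67) / 3.71 = 0.4942 s.

0.494 s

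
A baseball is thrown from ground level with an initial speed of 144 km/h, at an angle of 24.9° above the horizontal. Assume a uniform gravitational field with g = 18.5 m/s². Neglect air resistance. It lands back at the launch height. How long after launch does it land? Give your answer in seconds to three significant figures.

Convert: 144 km/h = 144/3.6 = 40.00 m/s.
Components: vₓ = 40.00 cos 24.9° = 36.28 m/s, v_y0 = 40.00 sin 24.9° = 16.84 m/s.
It returns to y = 0 when t = 2 v_y0 / g = 2(16.84)/18.5 = 1.821 s.

1.82 s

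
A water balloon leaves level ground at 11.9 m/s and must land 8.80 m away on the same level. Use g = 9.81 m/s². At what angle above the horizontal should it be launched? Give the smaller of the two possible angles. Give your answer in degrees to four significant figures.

From R = (v₀²/g) sin 2θ: sin 2θ = 9.81 × 8.80 / 141.61 = 0.6096.
2θ = 37.56° or 180° − 37.56° = 142.4°, so θ = 18.78° or 71.22°.
The smaller angle is 18.78°.

18.78°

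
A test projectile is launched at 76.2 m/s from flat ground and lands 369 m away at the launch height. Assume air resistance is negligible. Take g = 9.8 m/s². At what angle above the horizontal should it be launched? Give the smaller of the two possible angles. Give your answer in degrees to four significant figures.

Level-ground range R = v₀² sin(2θ)/g ⇒ sin(2θ) = gR/v₀² = 9.80 × 369 / 76.2² = 0.6228.
2θ = 38.52° or 180° − 38.52° = 141.5°, so θ = 19.26° or 70.74°.
The smaller angle is 19.26°.

19.26°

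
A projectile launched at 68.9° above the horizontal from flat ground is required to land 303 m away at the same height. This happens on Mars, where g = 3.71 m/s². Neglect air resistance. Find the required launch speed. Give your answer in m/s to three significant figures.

Level-ground range: R = v₀² sin(2θ)/g, so v₀ = √(gR / sin 2θ).
v₀ = √(3.71 × 303 / sin 137.8°) = √(1124 / 0.6717) = √1673.5 = 40.91 m/s.

40.9 m/s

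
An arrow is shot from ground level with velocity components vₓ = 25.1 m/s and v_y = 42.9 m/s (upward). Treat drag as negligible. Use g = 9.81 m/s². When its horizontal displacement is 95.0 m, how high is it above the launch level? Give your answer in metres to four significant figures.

x = vₓ t ⇒ t = 95.0/25.10 = 3.785 s.
Height: y = v_y0 t − ½ g t² = 42.90 × 3.785 − 4.905 × 3.785² = 162.4 − 70.26 = 92.11 m.

92.11 m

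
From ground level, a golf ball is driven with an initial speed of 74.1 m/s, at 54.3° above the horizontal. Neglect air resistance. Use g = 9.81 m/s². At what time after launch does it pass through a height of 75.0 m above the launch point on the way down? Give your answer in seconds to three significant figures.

10.9 s

vₓ = 74.10 cos 54.3° = 43.24 m/s; v_y0 = 74.10 sin 54.3° = 60.18 m/s.
Require v_y0 t − ½ g t² = 75.0, i.e. 4.905 t² − 60.18 t + 75.0 = 0.
t = [60.18 ± √(60.18² − 2·9.81·75.0)] / 9.81 = (60.18 ± 46.36) / 9.81, so t = 1.408 s or t = 10.86 s.
The descending-branch root is 10.86 s.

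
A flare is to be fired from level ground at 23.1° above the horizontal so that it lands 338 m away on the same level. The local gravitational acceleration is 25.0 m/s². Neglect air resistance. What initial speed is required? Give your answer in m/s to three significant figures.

Level-ground range: R = v₀² sin(2θ)/g, so v₀ = √(gR / sin 2θ).
v₀ = √(25.0 × 338 / sin 46.20°) = √(8450 / 0.7218) = √11707 = 108.2 m/s.

108 m/s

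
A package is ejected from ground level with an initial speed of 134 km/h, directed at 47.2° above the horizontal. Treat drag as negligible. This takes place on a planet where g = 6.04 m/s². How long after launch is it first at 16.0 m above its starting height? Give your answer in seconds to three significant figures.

0.630 s

Convert: 134 km/h = 134/3.6 = 37.22 m/s.
Components: vₓ = 37.22 cos 47.2° = 25.29 m/s, v_y0 = 37.22 sin 47.2° = 27.31 m/s.
Require v_y0 t − ½ g t² = 16.0, i.e. 3.020 t² − 27.31 t + 16.0 = 0.
Quadratic formula: t = (27.31 ± √552.61) / 6.04 = (27.31 ± 23.51) / 6.04 → t = 0.6297 s or 8.414 s.
The first (ascending) time is 0.6297 s.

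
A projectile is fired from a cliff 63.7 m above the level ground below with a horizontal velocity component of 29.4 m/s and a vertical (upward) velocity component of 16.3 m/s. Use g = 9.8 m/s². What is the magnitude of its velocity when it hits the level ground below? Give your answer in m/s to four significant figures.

48.77 m/s

Vertical motion (up positive, ground at y = 0): 4.900 t² − (16.30) t − 63.7 = 0, so t = (16.30 + √(16.30² + 2·9.80·63.7)) / 9.80 = (16.30 + 38.91) / 9.80 = 5.634 s.
Vertical velocity at impact: v_y = v_y0 − g t = 16.30 − 9.80 × 5.634 = −38.91 m/s.
Speed: |v| = √(vₓ² + v_y²) = √(29.40² + 38.91²) = 48.77 m/s.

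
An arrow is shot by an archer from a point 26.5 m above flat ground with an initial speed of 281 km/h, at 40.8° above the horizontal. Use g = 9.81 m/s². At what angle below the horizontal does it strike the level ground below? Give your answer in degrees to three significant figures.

Convert: 281 km/h = 281/3.6 = 78.06 m/s.
vₓ = 78.06 cos 40.8° = 59.09 m/s; v_y0 = 78.06 sin 40.8° = 51.00 m/s.
The projectile lands when y = 26.5 + (51.00) t − ½·9.81·t² = 0. Positive root: t = (51.00 + √(51.00² + 2·9.81·26.5)) / 9.81 = (51.00 + 55.87) / 9.81 = 10.89 s.
At impact: v_y = v_y0 − g t = −55.87 m/s; vₓ = 59.09 m/s.
Angle below horizontal: arctan(|v_y|/vₓ) = arctan(55.87/59.09) = 43.40°.

43.4°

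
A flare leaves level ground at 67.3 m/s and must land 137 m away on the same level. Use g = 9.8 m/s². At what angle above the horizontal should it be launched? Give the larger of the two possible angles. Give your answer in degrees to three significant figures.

81.4°

From R = (v₀²/g) sin 2θ: sin 2θ = 9.80 × 137 / 4529.3 = 0.2964.
2θ = 17.24° or 180° − 17.24° = 162.8°, so θ = 8.622° or 81.38°.
The larger angle is 81.38°.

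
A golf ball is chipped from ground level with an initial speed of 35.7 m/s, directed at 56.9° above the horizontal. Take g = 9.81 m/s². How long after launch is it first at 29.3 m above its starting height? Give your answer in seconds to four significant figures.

Components: vₓ = 35.70 cos 56.9° = 19.50 m/s, v_y0 = 35.70 sin 56.9° = 29.91 m/s.
Height y(t) = 29.91 t − 4.905 t² = 29.3 gives 4.905 t² − 29.91 t + 29.3 = 0.
Quadratic formula: t = (29.91 ± √319.54) / 9.81 = (29.91 ± 17.88) / 9.81 → t = 1.226 s or 4.871 s.
The first (ascending) time is 1.226 s.

1.226 s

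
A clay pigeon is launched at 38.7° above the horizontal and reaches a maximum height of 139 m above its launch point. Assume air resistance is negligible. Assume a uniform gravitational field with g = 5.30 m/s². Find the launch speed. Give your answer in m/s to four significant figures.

At the peak v_y = 0, so v_y0 = √(2gH) = √(2 × 5.30 × 139) = 38.38 m/s.
v_y0 = v₀ sin θ ⇒ v₀ = 38.38 / sin 38.7° = 61.39 m/s.

61.39 m/s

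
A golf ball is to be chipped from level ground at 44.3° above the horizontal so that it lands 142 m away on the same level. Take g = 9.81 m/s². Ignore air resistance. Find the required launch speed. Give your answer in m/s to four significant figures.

Level-ground range: R = v₀² sin(2θ)/g, so v₀ = √(gR / sin 2θ).
v₀ = √(9.81 × 142 / sin 88.60°) = √(1393 / 0.9997) = √1393.4 = 37.33 m/s.

37.33 m/s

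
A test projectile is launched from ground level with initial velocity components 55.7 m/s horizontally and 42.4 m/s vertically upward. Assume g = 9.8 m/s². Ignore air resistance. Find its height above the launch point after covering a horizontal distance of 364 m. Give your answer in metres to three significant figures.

67.8 m

x = vₓ t ⇒ t = 364/55.70 = 6.535 s.
Height: y = v_y0 t − ½ g t² = 42.40 × 6.535 − 4.900 × 6.535² = 277.1 − 209.3 = 67.82 m.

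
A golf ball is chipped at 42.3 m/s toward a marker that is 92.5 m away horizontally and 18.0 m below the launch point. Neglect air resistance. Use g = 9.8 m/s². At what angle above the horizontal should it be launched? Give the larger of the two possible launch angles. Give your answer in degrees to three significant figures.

Trajectory: y = x tanθ − g x² (1 + tan²θ)/(2v₀²). With x = 92.5, y = −18.0, v₀ = 42.3, g = 9.80:
23.43 tan²θ − 92.5 tanθ + (5.431) = 0.
tanθ = [92.5 ± √(92.5² − 4 × 23.43 × (5.431))] / (2 × 23.43) = (92.5 ± 89.71) / 46.86, giving tanθ = 0.05962 or 3.888.
θ = 3.412° or 75.58°; the larger is 75.58°.

75.6°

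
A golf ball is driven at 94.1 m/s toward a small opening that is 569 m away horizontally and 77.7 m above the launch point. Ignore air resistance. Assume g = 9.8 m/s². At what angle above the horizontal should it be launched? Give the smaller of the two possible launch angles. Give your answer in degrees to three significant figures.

28.6°

Trajectory: y = x tanθ − g x² (1 + tan²θ)/(2v₀²). With x = 569, y = 77.7, v₀ = 94.1, g = 9.80:
179.2 tan²θ − 569 tanθ + (256.9) = 0.
tanθ = [569 ± √(569² − 4 × 179.2 × (256.9))] / (2 × 179.2) = (569 ± 373.7) / 358.3, giving tanθ = 0.5449 or 2.631.
θ = 28.59° or 69.19°; the smaller is 28.59°.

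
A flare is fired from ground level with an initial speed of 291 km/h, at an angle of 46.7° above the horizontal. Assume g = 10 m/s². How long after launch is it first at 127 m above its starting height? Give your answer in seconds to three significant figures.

2.85 s

Convert: 291 km/h = 291/3.6 = 80.83 m/s.
vₓ = 80.83 cos 46.7° = 55.44 m/s; v_y0 = 80.83 sin 46.7° = 58.83 m/s.
Require v_y0 t − ½ g t² = 127, i.e. 5.000 t² − 58.83 t + 127 = 0.
Quadratic formula: t = (58.83 ± √920.77) / 10.0 = (58.83 ± 30.34) / 10.0 → t = 2.848 s or 8.917 s.
The first (ascending) time is 2.848 s.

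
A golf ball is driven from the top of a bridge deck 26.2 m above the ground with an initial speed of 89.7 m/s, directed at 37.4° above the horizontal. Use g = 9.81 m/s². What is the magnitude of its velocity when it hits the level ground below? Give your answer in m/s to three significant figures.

vₓ = 89.70 cos 37.4° = 71.26 m/s; v_y0 = 89.70 sin 37.4° = 54.48 m/s.
Vertical motion (up positive, ground at y = 0): 4.905 t² − (54.48) t − 26.2 = 0, so t = (54.48 + √(54.48² + 2·9.81·26.2)) / 9.81 = (54.48 + 59.01) / 9.81 = 11.57 s.
Vertical velocity at impact: v_y = v_y0 − g t = 54.48 − 9.81 × 11.57 = −59.01 m/s.
Speed: |v| = √(vₓ² + v_y²) = √(71.26² + 59.01²) = 92.52 m/s.

92.5 m/s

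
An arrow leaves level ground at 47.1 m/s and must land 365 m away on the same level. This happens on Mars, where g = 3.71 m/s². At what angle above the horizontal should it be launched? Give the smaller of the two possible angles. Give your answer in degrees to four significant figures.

From R = (v₀²/g) sin 2θ: sin 2θ = 3.71 × 365 / 2218.4 = 0.6104.
2θ = 37.62° or 180° − 37.62° = 142.4°, so θ = 18.81° or 71.19°.
The smaller angle is 18.81°.

18.81°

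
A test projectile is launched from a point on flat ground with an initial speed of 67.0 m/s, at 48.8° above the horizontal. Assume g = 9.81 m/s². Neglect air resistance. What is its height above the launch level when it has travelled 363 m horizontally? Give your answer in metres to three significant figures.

82.8 m

Components: vₓ = 67.00 cos 48.8° = 44.13 m/s, v_y0 = 67.00 sin 48.8° = 50.41 m/s.
At x = 363 m, t = x/vₓ = 363/44.13 = 8.225 s.
Height: y = v_y0 t − ½ g t² = 50.41 × 8.225 − 4.905 × 8.225² = 414.7 − 331.8 = 82.80 m.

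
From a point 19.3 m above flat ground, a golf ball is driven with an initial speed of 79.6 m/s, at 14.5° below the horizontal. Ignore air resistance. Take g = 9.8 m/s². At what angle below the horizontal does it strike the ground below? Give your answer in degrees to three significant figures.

Horizontal component vₓ = 79.60 cos 14.5° = 77.06 m/s; vertical v_y0 = −19.93 m/s (downward).
Vertical motion (up positive, ground at y = 0): 4.900 t² − (−19.93) t − 19.3 = 0, so t = (−19.93 + √(19.93² + 2·9.80·19.3)) / 9.80 = (−19.93 + 27.85) / 9.80 = 0.8079 s.
At impact: v_y = v_y0 − g t = −27.85 m/s; vₓ = 77.06 m/s.
Angle below horizontal: arctan(|v_y|/vₓ) = arctan(27.85/77.06) = 19.87°.

19.9°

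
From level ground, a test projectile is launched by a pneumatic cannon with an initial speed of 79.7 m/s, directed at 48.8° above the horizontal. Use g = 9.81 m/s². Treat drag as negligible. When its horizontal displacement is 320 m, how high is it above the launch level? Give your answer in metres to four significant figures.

Components: vₓ = 79.70 cos 48.8° = 52.50 m/s, v_y0 = 79.70 sin 48.8° = 59.97 m/s.
x = vₓ t ⇒ t = 320/52.50 = 6.096 s.
Height: y = v_y0 t − ½ g t² = 59.97 × 6.096 − 4.905 × 6.096² = 365.5 − 182.2 = 183.3 m.

183.3 m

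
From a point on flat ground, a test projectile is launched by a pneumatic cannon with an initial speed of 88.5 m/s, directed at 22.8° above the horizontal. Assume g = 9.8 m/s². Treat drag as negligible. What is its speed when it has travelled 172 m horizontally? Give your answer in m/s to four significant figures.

82.72 m/s

Horizontal component vₓ = 88.50 cos 22.8° = 81.58 m/s; vertical v_y0 = 88.50 sin 22.8° = 34.30 m/s.
Time to reach x = 172 m: t = x/vₓ = 172/81.58 = 2.108 s.
Vertical velocity there: v_y = v_y0 − g t = 34.30 − 9.80 × 2.108 = 13.63 m/s.
Speed: √(vₓ² + v_y²) = √(81.58² + 13.63²) = 82.72 m/s.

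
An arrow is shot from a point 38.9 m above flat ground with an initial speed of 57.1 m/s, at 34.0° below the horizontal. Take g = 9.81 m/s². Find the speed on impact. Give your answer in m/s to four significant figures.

63.43 m/s

Components: vₓ = 57.10 cos 34.0° = 47.34 m/s, v_y0 = −31.93 m/s (downward).
With up positive and y = 0 at the ground: y(t) = 38.9 + (−31.93) t − 4.905 t². Setting y = 0 and taking the positive root: t = [−31.93 + √(31.93² + 2·9.81·38.9)] / 9.81 = (−31.93 + 42.22) / 9.81 = 1.049 s.
Vertical velocity at impact: v_y = v_y0 − g t = −31.93 − 9.81 × 1.049 = −42.22 m/s.
Speed: |v| = √(vₓ² + v_y²) = √(47.34² + 42.22²) = 63.43 m/s.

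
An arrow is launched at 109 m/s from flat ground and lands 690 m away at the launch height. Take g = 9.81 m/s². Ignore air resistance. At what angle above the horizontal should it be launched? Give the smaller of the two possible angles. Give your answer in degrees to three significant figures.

Level-ground range R = v₀² sin(2θ)/g ⇒ sin(2θ) = gR/v₀² = 9.81 × 690 / 109² = 0.5697.
2θ = 34.73° or 180° − 34.73° = 145.3°, so θ = 17.37° or 72.63°.
The smaller angle is 17.37°.

17.4°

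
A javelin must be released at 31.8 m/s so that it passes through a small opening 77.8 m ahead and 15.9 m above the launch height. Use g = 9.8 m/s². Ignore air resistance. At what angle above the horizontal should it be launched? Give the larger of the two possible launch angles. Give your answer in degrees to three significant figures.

Trajectory: y = x tanθ − g x² (1 + tan²θ)/(2v₀²). With x = 77.8, y = 15.9, v₀ = 31.8, g = 9.80:
29.33 tan²θ − 77.8 tanθ + (45.23) = 0.
tanθ = [77.8 ± √(77.8² − 4 × 29.33 × (45.23))] / (2 × 29.33) = (77.8 ± 27.33) / 58.66, giving tanθ = 0.8605 or 1.792.
θ = 40.71° or 60.84°; the larger is 60.84°.

60.8°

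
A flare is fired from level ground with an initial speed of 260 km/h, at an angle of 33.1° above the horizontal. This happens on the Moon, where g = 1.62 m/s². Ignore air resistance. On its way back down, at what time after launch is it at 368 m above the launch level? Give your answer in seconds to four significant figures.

36.11 s

Convert: 260 km/h = 260/3.6 = 72.22 m/s.
Resolve: vₓ = 72.22 cos 33.1° = 60.50 m/s and v_y0 = 72.22 sin 33.1° = 39.44 m/s.
Require v_y0 t − ½ g t² = 368, i.e. 0.8100 t² − 39.44 t + 368 = 0.
t = [39.44 ± √(39.44² − 2·1.62·368)] / 1.62 = (39.44 ± 19.06) / 1.62, so t = 12.58 s or t = 36.11 s.
The descending-branch root is 36.11 s.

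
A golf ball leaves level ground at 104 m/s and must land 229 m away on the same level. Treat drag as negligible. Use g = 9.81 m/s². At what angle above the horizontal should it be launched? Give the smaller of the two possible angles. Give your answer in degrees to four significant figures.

5.994°

From R = (v₀²/g) sin 2θ: sin 2θ = 9.81 × 229 / 10816 = 0.2077.
2θ = 11.99° or 180° − 11.99° = 168.0°, so θ = 5.994° or 84.01°.
The smaller angle is 5.994°.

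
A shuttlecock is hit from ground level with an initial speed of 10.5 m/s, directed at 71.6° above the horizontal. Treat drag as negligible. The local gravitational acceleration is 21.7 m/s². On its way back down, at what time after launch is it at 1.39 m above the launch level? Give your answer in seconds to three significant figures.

Resolve: vₓ = 10.50 cos 71.6° = 3.314 m/s and v_y0 = 10.50 sin 71.6° = 9.963 m/s.
Height y(t) = 9.963 t − 10.85 t² = 1.39 gives 10.85 t² − 9.963 t + 1.39 = 0.
Quadratic formula: t = (9.963 ± √38.939) / 21.7 = (9.963 ± 6.240) / 21.7 → t = 0.1716 s or 0.7467 s.
The descending-branch root is 0.7467 s.

0.747 s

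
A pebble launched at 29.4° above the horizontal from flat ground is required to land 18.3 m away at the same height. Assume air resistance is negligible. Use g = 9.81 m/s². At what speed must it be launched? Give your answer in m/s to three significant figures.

14.5 m/s

From R = (v₀² / g) sin 2θ: v₀ = √(gR / sin 2θ).
v₀ = √(9.81 × 18.3 / sin 58.80°) = √(179.5 / 0.8554) = √209.88 = 14.49 m/s.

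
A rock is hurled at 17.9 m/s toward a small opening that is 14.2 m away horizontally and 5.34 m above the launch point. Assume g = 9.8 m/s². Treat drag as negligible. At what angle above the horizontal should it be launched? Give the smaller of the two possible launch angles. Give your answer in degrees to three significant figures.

35.0°

Trajectory: y = x tanθ − g x² (1 + tan²θ)/(2v₀²). With x = 14.2, y = 5.34, v₀ = 17.9, g = 9.80:
3.084 tan²θ − 14.2 tanθ + (8.424) = 0.
tanθ = [14.2 ± √(14.2² − 4 × 3.084 × (8.424))] / (2 × 3.084) = (14.2 ± 9.886) / 6.167, giving tanθ = 0.6995 or 3.905.
θ = 34.97° or 75.64°; the smaller is 34.97°.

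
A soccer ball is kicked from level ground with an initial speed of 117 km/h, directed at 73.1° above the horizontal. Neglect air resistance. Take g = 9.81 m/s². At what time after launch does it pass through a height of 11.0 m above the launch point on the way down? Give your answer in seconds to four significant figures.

Convert: 117 km/h = 117/3.6 = 32.50 m/s.
Horizontal component vₓ = 32.50 cos 73.1° = 9.448 m/s; vertical v_y0 = 32.50 sin 73.1° = 31.10 m/s.
Set y = v_y0 t − ½ g t² = 11.0: 4.905 t² − 31.10 t + 11.0 = 0.
Quadratic formula: t = (31.10 ± √751.17) / 9.81 = (31.10 ± 27.41) / 9.81 → t = 0.3760 s or 5.964 s.
The descending-branch root is 5.964 s.

5.964 s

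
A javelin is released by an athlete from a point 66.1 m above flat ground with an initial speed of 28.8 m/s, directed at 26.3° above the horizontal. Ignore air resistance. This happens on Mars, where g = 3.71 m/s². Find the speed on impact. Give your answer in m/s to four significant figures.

vₓ = 28.80 cos 26.3° = 25.82 m/s; v_y0 = 28.80 sin 26.3° = 12.76 m/s.
Vertical motion (up positive, ground at y = 0): 1.855 t² − (12.76) t − 66.1 = 0, so t = (12.76 + √(12.76² + 2·3.71·66.1)) / 3.71 = (12.76 + 25.56) / 3.71 = 10.33 s.
Vertical velocity at impact: v_y = v_y0 − g t = 12.76 − 3.71 × 10.33 = −25.56 m/s.
Speed: |v| = √(vₓ² + v_y²) = √(25.82² + 25.56²) = 36.33 m/s.

36.33 m/s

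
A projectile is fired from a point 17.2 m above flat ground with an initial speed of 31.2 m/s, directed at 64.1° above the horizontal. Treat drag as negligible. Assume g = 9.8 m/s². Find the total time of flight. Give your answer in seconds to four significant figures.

6.286 s

Horizontal component vₓ = 31.20 cos 64.1° = 13.63 m/s; vertical v_y0 = 31.20 sin 64.1° = 28.07 m/s.
With up positive and y = 0 at the ground: y(t) = 17.2 + (28.07) t − 4.900 t². Setting y = 0 and taking the positive root: t = [28.07 + √(28.07² + 2·9.80·17.2)] / 9.80 = (28.07 + 33.54) / 9.80 = 6.286 s.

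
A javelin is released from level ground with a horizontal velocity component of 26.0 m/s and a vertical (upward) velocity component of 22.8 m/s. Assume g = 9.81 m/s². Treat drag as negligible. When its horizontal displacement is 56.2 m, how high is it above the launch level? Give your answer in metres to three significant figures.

26.4 m

At x = 56.2 m, t = x/vₓ = 56.2/26.00 = 2.162 s.
Height: y = v_y0 t − ½ g t² = 22.80 × 2.162 − 4.905 × 2.162² = 49.28 − 22.92 = 26.37 m.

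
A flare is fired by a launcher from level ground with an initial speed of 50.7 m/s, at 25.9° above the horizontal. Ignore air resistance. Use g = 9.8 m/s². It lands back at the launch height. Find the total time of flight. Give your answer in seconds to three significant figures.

4.52 s

Resolve: vₓ = 50.70 cos 25.9° = 45.61 m/s and v_y0 = 50.70 sin 25.9° = 22.15 m/s.
Landing at launch height ⇒ T = 2 v_y0 / g = 2 × 22.15 / 9.80 = 4.520 s.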